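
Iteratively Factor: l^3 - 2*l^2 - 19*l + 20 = (l + 4)*(l^2 - 6*l + 5) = (l - 5)*(l + 4)*(l - 1)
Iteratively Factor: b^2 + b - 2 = (b - 1)*(b + 2)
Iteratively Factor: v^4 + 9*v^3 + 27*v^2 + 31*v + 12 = (v + 3)*(v^3 + 6*v^2 + 9*v + 4) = (v + 1)*(v + 3)*(v^2 + 5*v + 4) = (v + 1)^2*(v + 3)*(v + 4)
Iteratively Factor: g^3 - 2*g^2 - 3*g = (g - 3)*(g^2 + g) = (g - 3)*(g + 1)*(g)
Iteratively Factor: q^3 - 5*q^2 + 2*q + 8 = (q + 1)*(q^2 - 6*q + 8) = (q - 2)*(q + 1)*(q - 4)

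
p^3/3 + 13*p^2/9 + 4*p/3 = p*(p/3 + 1)*(p + 4/3)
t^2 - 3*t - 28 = (t - 7)*(t + 4)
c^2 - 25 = (c - 5)*(c + 5)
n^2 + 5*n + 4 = (n + 1)*(n + 4)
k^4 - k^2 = k^2*(k - 1)*(k + 1)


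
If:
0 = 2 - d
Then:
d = 2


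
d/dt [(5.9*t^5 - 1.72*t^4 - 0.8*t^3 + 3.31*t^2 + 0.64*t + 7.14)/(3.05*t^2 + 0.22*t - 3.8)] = (53.985*t^6 - 5.3*t^5 - 115.6752*t^4 + 25.792*t^3 + 7.8962*t^2 - 68.71*t - 4.0028)/(9.3025*t^4 + 1.342*t^3 - 23.1316*t^2 - 1.672*t + 14.44)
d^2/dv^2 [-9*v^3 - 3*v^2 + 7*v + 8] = -54*v - 6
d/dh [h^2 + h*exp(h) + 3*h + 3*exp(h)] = h*exp(h) + 2*h + 4*exp(h) + 3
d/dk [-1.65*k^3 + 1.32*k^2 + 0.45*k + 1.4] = -4.95*k^2 + 2.64*k + 0.45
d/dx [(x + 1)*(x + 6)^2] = (x + 6)*(3*x + 8)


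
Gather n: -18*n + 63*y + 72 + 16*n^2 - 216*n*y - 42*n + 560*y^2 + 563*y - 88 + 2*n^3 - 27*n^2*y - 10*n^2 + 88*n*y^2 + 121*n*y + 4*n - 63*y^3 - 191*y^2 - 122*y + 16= 2*n^3 + n^2*(6 - 27*y) + n*(88*y^2 - 95*y - 56) - 63*y^3 + 369*y^2 + 504*y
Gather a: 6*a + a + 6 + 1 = 7*a + 7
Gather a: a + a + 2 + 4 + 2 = 2*a + 8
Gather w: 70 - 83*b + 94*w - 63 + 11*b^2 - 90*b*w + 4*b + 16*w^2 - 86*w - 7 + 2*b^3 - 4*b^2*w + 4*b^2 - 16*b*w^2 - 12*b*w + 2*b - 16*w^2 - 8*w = 2*b^3 + 15*b^2 - 16*b*w^2 - 77*b + w*(-4*b^2 - 102*b)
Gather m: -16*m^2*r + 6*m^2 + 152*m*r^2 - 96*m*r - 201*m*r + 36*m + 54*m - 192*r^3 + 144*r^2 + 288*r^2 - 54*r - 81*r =m^2*(6 - 16*r) + m*(152*r^2 - 297*r + 90) - 192*r^3 + 432*r^2 - 135*r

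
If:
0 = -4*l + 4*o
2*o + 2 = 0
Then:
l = -1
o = -1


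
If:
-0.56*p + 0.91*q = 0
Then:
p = 1.625*q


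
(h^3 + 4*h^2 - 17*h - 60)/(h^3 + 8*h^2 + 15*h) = (h - 4)/h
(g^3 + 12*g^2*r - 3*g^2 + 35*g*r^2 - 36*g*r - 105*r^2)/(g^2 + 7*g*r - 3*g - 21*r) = g + 5*r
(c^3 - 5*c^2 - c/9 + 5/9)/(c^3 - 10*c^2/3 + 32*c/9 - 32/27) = 3*(9*c^3 - 45*c^2 - c + 5)/(27*c^3 - 90*c^2 + 96*c - 32)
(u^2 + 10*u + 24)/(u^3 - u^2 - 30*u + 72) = (u + 4)/(u^2 - 7*u + 12)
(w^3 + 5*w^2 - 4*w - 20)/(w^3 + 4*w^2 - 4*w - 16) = (w + 5)/(w + 4)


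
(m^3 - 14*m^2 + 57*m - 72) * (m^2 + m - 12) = m^5 - 13*m^4 + 31*m^3 + 153*m^2 - 756*m + 864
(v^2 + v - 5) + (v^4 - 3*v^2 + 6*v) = v^4 - 2*v^2 + 7*v - 5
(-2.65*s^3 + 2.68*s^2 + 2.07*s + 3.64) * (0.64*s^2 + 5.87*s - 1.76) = -1.696*s^5 - 13.8403*s^4 + 21.7204*s^3 + 9.7637*s^2 + 17.7236*s - 6.4064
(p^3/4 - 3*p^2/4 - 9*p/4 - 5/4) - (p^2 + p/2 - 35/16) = p^3/4 - 7*p^2/4 - 11*p/4 + 15/16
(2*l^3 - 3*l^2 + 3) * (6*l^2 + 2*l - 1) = 12*l^5 - 14*l^4 - 8*l^3 + 21*l^2 + 6*l - 3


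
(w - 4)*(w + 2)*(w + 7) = w^3 + 5*w^2 - 22*w - 56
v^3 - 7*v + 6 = (v - 2)*(v - 1)*(v + 3)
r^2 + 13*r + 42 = (r + 6)*(r + 7)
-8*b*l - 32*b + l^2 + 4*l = (-8*b + l)*(l + 4)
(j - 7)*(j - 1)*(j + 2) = j^3 - 6*j^2 - 9*j + 14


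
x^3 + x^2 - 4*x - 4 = (x - 2)*(x + 1)*(x + 2)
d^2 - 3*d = d*(d - 3)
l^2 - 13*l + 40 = (l - 8)*(l - 5)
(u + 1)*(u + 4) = u^2 + 5*u + 4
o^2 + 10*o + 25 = (o + 5)^2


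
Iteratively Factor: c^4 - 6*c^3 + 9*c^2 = (c)*(c^3 - 6*c^2 + 9*c) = c^2*(c^2 - 6*c + 9) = c^2*(c - 3)*(c - 3)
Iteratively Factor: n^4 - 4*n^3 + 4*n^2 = (n)*(n^3 - 4*n^2 + 4*n) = n^2*(n^2 - 4*n + 4) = n^2*(n - 2)*(n - 2)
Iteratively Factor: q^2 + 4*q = (q + 4)*(q)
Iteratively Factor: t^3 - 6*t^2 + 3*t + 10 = (t - 5)*(t^2 - t - 2) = (t - 5)*(t + 1)*(t - 2)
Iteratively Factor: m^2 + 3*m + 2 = (m + 2)*(m + 1)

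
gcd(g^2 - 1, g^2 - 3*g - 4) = g + 1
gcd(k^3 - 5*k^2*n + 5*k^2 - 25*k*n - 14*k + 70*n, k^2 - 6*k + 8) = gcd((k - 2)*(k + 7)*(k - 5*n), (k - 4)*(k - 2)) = k - 2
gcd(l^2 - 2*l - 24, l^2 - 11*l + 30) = l - 6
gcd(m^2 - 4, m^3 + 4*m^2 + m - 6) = m + 2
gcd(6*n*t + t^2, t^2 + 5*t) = t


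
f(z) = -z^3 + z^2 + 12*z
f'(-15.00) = -693.00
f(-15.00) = 3420.00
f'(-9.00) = -249.00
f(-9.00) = 702.00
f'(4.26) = -33.92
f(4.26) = -8.04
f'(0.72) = 11.88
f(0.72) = 8.79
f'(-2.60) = -13.48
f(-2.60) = -6.86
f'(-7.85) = -188.57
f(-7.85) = 451.16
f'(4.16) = -31.60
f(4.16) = -4.77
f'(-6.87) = -143.33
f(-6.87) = 289.00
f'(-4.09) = -46.36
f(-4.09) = 36.07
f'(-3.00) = -21.00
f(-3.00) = 0.00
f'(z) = -3*z^2 + 2*z + 12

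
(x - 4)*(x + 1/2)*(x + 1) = x^3 - 5*x^2/2 - 11*x/2 - 2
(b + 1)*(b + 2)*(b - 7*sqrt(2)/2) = b^3 - 7*sqrt(2)*b^2/2 + 3*b^2 - 21*sqrt(2)*b/2 + 2*b - 7*sqrt(2)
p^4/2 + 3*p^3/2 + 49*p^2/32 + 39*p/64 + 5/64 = (p/2 + 1/4)*(p + 1/4)*(p + 1)*(p + 5/4)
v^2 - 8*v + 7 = (v - 7)*(v - 1)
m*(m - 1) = m^2 - m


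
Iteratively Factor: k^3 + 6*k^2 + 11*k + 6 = (k + 1)*(k^2 + 5*k + 6) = (k + 1)*(k + 3)*(k + 2)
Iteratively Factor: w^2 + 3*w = (w + 3)*(w)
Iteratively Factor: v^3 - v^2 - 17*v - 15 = (v + 1)*(v^2 - 2*v - 15) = (v + 1)*(v + 3)*(v - 5)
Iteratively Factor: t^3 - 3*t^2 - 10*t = (t)*(t^2 - 3*t - 10) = t*(t + 2)*(t - 5)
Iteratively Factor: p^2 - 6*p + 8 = (p - 4)*(p - 2)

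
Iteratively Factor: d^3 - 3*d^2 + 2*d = (d - 1)*(d^2 - 2*d) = d*(d - 1)*(d - 2)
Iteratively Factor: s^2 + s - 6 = (s - 2)*(s + 3)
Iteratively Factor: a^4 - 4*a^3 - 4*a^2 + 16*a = (a - 4)*(a^3 - 4*a) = a*(a - 4)*(a^2 - 4) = a*(a - 4)*(a + 2)*(a - 2)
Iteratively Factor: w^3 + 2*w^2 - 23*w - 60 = (w + 3)*(w^2 - w - 20) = (w - 5)*(w + 3)*(w + 4)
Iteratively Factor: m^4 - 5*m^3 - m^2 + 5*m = (m - 5)*(m^3 - m) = m*(m - 5)*(m^2 - 1) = m*(m - 5)*(m - 1)*(m + 1)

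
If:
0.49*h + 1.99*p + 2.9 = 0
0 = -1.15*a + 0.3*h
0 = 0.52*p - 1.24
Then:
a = -4.07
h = -15.60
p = 2.38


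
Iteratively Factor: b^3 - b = (b)*(b^2 - 1) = b*(b + 1)*(b - 1)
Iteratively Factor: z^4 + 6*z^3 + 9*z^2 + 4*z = (z + 1)*(z^3 + 5*z^2 + 4*z) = z*(z + 1)*(z^2 + 5*z + 4) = z*(z + 1)^2*(z + 4)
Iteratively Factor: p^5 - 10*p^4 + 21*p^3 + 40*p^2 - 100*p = (p)*(p^4 - 10*p^3 + 21*p^2 + 40*p - 100) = p*(p + 2)*(p^3 - 12*p^2 + 45*p - 50) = p*(p - 5)*(p + 2)*(p^2 - 7*p + 10) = p*(p - 5)*(p - 2)*(p + 2)*(p - 5)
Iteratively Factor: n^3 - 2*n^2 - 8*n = (n - 4)*(n^2 + 2*n) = n*(n - 4)*(n + 2)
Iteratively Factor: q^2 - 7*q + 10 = (q - 2)*(q - 5)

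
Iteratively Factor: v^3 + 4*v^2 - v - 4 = (v + 1)*(v^2 + 3*v - 4) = (v + 1)*(v + 4)*(v - 1)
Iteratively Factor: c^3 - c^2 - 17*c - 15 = (c + 3)*(c^2 - 4*c - 5) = (c - 5)*(c + 3)*(c + 1)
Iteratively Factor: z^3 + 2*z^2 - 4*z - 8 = (z + 2)*(z^2 - 4) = (z + 2)^2*(z - 2)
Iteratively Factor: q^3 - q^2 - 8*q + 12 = (q + 3)*(q^2 - 4*q + 4) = (q - 2)*(q + 3)*(q - 2)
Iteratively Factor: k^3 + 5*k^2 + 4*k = (k + 1)*(k^2 + 4*k) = k*(k + 1)*(k + 4)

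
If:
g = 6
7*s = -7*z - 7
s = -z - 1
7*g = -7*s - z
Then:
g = 6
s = -41/6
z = 35/6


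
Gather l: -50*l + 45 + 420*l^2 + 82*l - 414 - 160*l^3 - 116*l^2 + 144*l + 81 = -160*l^3 + 304*l^2 + 176*l - 288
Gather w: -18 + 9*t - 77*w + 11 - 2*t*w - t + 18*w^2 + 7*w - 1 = 8*t + 18*w^2 + w*(-2*t - 70) - 8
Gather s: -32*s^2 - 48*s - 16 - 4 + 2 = -32*s^2 - 48*s - 18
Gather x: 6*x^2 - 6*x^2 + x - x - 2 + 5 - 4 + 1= 0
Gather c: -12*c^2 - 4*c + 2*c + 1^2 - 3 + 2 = -12*c^2 - 2*c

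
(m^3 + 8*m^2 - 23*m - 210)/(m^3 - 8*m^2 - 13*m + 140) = (m^2 + 13*m + 42)/(m^2 - 3*m - 28)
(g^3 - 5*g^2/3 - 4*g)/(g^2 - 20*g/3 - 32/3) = g*(g - 3)/(g - 8)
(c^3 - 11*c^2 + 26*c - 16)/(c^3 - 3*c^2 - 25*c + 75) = (c^3 - 11*c^2 + 26*c - 16)/(c^3 - 3*c^2 - 25*c + 75)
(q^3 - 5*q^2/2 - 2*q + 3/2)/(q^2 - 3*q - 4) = (2*q^2 - 7*q + 3)/(2*(q - 4))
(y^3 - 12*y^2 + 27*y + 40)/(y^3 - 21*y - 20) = (y - 8)/(y + 4)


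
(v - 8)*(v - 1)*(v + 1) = v^3 - 8*v^2 - v + 8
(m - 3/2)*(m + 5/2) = m^2 + m - 15/4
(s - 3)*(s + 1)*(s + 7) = s^3 + 5*s^2 - 17*s - 21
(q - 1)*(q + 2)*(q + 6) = q^3 + 7*q^2 + 4*q - 12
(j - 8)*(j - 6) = j^2 - 14*j + 48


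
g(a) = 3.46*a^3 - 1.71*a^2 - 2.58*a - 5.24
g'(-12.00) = 1533.18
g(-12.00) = -6199.40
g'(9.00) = 807.42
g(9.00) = 2355.37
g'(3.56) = 116.80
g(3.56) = 120.01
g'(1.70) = 21.60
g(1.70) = 2.43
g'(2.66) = 61.77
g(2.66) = 40.92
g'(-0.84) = 7.62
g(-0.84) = -6.33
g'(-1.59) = 29.10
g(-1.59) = -19.37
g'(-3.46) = 133.52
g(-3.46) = -160.10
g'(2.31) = 44.91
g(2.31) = 22.32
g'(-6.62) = 474.96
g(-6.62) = -1066.91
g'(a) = 10.38*a^2 - 3.42*a - 2.58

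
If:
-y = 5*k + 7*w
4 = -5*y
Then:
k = 4/25 - 7*w/5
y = -4/5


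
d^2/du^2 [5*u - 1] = 0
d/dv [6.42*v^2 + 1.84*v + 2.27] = 12.84*v + 1.84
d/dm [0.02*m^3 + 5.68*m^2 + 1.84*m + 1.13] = 0.06*m^2 + 11.36*m + 1.84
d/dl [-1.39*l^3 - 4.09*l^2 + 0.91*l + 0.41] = -4.17*l^2 - 8.18*l + 0.91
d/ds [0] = 0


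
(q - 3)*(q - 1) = q^2 - 4*q + 3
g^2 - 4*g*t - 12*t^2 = (g - 6*t)*(g + 2*t)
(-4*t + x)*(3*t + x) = -12*t^2 - t*x + x^2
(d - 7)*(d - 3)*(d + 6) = d^3 - 4*d^2 - 39*d + 126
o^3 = o^3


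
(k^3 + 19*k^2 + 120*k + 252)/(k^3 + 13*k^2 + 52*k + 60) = (k^2 + 13*k + 42)/(k^2 + 7*k + 10)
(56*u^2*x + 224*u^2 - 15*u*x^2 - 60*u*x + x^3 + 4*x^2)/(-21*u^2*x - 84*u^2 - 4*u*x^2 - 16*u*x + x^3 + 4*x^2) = (-8*u + x)/(3*u + x)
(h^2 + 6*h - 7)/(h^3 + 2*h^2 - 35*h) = (h - 1)/(h*(h - 5))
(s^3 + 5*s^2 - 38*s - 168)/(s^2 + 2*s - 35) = (s^2 - 2*s - 24)/(s - 5)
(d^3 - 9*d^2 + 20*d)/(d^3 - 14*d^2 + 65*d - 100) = d/(d - 5)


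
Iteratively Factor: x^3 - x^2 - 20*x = (x + 4)*(x^2 - 5*x) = x*(x + 4)*(x - 5)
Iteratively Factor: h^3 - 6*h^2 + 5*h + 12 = (h + 1)*(h^2 - 7*h + 12) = (h - 4)*(h + 1)*(h - 3)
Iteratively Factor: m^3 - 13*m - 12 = (m - 4)*(m^2 + 4*m + 3) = (m - 4)*(m + 3)*(m + 1)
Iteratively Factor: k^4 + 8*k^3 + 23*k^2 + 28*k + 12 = (k + 2)*(k^3 + 6*k^2 + 11*k + 6) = (k + 1)*(k + 2)*(k^2 + 5*k + 6) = (k + 1)*(k + 2)*(k + 3)*(k + 2)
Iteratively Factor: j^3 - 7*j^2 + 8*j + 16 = (j + 1)*(j^2 - 8*j + 16) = (j - 4)*(j + 1)*(j - 4)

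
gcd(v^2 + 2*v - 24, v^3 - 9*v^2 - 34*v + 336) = v + 6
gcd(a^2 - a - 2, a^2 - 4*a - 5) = a + 1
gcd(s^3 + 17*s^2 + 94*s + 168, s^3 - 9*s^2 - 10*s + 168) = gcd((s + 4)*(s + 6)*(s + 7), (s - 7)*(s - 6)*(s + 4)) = s + 4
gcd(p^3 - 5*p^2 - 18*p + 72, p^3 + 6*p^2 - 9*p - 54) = p - 3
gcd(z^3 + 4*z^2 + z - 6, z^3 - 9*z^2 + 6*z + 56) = z + 2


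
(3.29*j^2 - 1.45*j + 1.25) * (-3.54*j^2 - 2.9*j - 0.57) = -11.6466*j^4 - 4.408*j^3 - 2.0953*j^2 - 2.7985*j - 0.7125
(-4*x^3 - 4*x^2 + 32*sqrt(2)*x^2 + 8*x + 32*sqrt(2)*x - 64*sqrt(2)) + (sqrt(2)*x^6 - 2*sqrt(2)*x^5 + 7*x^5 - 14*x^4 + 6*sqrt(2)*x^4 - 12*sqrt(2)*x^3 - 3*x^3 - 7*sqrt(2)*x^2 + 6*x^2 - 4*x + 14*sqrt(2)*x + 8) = sqrt(2)*x^6 - 2*sqrt(2)*x^5 + 7*x^5 - 14*x^4 + 6*sqrt(2)*x^4 - 12*sqrt(2)*x^3 - 7*x^3 + 2*x^2 + 25*sqrt(2)*x^2 + 4*x + 46*sqrt(2)*x - 64*sqrt(2) + 8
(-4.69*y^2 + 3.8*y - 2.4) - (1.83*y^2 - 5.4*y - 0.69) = -6.52*y^2 + 9.2*y - 1.71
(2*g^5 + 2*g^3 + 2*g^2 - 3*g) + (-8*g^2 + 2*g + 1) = 2*g^5 + 2*g^3 - 6*g^2 - g + 1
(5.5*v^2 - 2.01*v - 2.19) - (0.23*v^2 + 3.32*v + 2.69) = 5.27*v^2 - 5.33*v - 4.88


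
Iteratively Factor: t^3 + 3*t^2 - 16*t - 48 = (t + 3)*(t^2 - 16) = (t - 4)*(t + 3)*(t + 4)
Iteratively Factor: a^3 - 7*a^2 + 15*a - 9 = (a - 3)*(a^2 - 4*a + 3) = (a - 3)*(a - 1)*(a - 3)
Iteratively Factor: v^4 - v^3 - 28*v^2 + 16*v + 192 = (v + 4)*(v^3 - 5*v^2 - 8*v + 48) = (v + 3)*(v + 4)*(v^2 - 8*v + 16) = (v - 4)*(v + 3)*(v + 4)*(v - 4)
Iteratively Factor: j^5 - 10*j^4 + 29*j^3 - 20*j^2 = (j - 1)*(j^4 - 9*j^3 + 20*j^2) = (j - 4)*(j - 1)*(j^3 - 5*j^2) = (j - 5)*(j - 4)*(j - 1)*(j^2) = j*(j - 5)*(j - 4)*(j - 1)*(j)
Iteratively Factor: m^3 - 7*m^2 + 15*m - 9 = (m - 3)*(m^2 - 4*m + 3) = (m - 3)*(m - 1)*(m - 3)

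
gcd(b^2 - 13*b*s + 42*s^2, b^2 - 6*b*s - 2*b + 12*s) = -b + 6*s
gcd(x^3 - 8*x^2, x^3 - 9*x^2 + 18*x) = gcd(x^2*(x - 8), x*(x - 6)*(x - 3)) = x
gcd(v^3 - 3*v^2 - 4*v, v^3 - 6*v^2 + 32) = v - 4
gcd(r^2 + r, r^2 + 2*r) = r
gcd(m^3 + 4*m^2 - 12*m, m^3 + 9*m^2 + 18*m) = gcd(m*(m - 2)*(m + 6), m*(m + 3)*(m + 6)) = m^2 + 6*m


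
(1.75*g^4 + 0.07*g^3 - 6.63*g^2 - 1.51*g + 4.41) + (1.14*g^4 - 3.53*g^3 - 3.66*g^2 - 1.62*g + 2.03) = 2.89*g^4 - 3.46*g^3 - 10.29*g^2 - 3.13*g + 6.44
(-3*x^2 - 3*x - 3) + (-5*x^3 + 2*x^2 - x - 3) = -5*x^3 - x^2 - 4*x - 6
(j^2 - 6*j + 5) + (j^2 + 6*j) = 2*j^2 + 5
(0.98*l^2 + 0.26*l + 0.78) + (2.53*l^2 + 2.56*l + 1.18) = 3.51*l^2 + 2.82*l + 1.96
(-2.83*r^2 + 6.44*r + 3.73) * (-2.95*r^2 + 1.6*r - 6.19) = 8.3485*r^4 - 23.526*r^3 + 16.8182*r^2 - 33.8956*r - 23.0887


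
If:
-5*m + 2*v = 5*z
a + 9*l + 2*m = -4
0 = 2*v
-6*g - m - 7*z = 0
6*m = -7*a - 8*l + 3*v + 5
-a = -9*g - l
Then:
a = 659/525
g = 22/105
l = -331/525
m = 22/105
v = 0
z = -22/105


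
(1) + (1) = 2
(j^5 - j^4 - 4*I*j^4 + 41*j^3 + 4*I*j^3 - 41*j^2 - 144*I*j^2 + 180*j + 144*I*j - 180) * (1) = j^5 - j^4 - 4*I*j^4 + 41*j^3 + 4*I*j^3 - 41*j^2 - 144*I*j^2 + 180*j + 144*I*j - 180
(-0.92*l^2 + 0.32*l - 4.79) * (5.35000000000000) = -4.922*l^2 + 1.712*l - 25.6265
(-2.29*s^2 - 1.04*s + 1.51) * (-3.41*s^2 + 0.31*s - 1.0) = 7.8089*s^4 + 2.8365*s^3 - 3.1815*s^2 + 1.5081*s - 1.51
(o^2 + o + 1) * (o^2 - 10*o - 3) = o^4 - 9*o^3 - 12*o^2 - 13*o - 3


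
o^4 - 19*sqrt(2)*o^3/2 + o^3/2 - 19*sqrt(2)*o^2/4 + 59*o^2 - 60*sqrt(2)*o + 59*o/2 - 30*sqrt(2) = (o + 1/2)*(o - 4*sqrt(2))*(o - 3*sqrt(2))*(o - 5*sqrt(2)/2)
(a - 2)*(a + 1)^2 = a^3 - 3*a - 2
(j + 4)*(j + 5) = j^2 + 9*j + 20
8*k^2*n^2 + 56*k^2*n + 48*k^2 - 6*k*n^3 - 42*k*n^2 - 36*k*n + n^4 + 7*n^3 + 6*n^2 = (-4*k + n)*(-2*k + n)*(n + 1)*(n + 6)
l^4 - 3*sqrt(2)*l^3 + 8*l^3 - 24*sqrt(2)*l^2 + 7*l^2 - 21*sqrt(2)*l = l*(l + 1)*(l + 7)*(l - 3*sqrt(2))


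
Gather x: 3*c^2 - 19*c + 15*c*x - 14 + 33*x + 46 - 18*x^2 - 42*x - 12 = 3*c^2 - 19*c - 18*x^2 + x*(15*c - 9) + 20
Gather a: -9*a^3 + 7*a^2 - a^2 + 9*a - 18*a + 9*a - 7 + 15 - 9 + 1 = -9*a^3 + 6*a^2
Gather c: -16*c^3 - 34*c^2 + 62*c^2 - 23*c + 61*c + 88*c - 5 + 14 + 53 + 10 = -16*c^3 + 28*c^2 + 126*c + 72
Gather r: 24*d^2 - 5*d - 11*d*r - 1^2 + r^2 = 24*d^2 - 11*d*r - 5*d + r^2 - 1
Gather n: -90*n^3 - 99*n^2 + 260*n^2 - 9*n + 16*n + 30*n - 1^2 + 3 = -90*n^3 + 161*n^2 + 37*n + 2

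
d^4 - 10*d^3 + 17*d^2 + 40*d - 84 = (d - 7)*(d - 3)*(d - 2)*(d + 2)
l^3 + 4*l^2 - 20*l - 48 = (l - 4)*(l + 2)*(l + 6)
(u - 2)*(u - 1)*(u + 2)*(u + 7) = u^4 + 6*u^3 - 11*u^2 - 24*u + 28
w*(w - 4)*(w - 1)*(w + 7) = w^4 + 2*w^3 - 31*w^2 + 28*w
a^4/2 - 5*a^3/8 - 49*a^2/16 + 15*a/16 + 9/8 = (a/2 + 1)*(a - 3)*(a - 3/4)*(a + 1/2)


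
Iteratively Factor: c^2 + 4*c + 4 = (c + 2)*(c + 2)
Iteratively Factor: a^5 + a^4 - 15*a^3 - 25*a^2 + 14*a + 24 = (a - 4)*(a^4 + 5*a^3 + 5*a^2 - 5*a - 6) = (a - 4)*(a + 1)*(a^3 + 4*a^2 + a - 6) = (a - 4)*(a + 1)*(a + 3)*(a^2 + a - 2) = (a - 4)*(a + 1)*(a + 2)*(a + 3)*(a - 1)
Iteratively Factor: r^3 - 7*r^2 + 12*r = (r)*(r^2 - 7*r + 12) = r*(r - 3)*(r - 4)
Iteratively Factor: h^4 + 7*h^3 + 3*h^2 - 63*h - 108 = (h - 3)*(h^3 + 10*h^2 + 33*h + 36) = (h - 3)*(h + 4)*(h^2 + 6*h + 9) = (h - 3)*(h + 3)*(h + 4)*(h + 3)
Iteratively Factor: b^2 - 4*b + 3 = (b - 3)*(b - 1)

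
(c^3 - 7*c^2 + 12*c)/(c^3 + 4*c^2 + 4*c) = (c^2 - 7*c + 12)/(c^2 + 4*c + 4)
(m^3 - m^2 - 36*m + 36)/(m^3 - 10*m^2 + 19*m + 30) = (m^2 + 5*m - 6)/(m^2 - 4*m - 5)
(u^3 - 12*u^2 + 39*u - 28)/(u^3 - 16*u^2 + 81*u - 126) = (u^2 - 5*u + 4)/(u^2 - 9*u + 18)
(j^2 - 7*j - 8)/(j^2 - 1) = (j - 8)/(j - 1)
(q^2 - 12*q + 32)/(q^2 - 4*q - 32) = (q - 4)/(q + 4)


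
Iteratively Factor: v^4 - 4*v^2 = (v)*(v^3 - 4*v) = v*(v + 2)*(v^2 - 2*v) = v*(v - 2)*(v + 2)*(v)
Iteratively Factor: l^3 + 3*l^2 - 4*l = (l)*(l^2 + 3*l - 4) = l*(l + 4)*(l - 1)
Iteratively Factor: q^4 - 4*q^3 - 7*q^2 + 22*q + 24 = (q - 4)*(q^3 - 7*q - 6) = (q - 4)*(q - 3)*(q^2 + 3*q + 2) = (q - 4)*(q - 3)*(q + 1)*(q + 2)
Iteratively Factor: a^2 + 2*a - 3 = (a - 1)*(a + 3)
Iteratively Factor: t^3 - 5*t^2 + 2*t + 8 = (t - 4)*(t^2 - t - 2) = (t - 4)*(t + 1)*(t - 2)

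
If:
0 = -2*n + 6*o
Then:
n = 3*o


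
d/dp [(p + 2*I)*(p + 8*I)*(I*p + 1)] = 3*I*p^2 - 18*p - 6*I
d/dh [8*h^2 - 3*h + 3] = 16*h - 3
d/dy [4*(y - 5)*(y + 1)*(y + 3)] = 12*y^2 - 8*y - 68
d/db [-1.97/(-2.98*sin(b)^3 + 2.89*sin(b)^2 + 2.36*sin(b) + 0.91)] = (-17.6118*sin(b)^2 + 11.3866*sin(b) + 4.6492)*cos(b)/(-2.98*sin(b)^3 + 2.89*sin(b)^2 + 2.36*sin(b) + 0.91)^2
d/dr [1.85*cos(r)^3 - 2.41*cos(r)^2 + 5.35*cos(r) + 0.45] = (-5.55*cos(r)^2 + 4.82*cos(r) - 5.35)*sin(r)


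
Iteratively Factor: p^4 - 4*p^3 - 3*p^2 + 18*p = (p + 2)*(p^3 - 6*p^2 + 9*p) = (p - 3)*(p + 2)*(p^2 - 3*p) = p*(p - 3)*(p + 2)*(p - 3)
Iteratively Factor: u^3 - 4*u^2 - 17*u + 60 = (u - 5)*(u^2 + u - 12) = (u - 5)*(u + 4)*(u - 3)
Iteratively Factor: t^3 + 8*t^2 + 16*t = (t + 4)*(t^2 + 4*t) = t*(t + 4)*(t + 4)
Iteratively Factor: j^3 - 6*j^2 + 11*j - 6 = (j - 3)*(j^2 - 3*j + 2) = (j - 3)*(j - 1)*(j - 2)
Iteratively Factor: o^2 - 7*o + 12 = (o - 3)*(o - 4)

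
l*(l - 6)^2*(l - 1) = l^4 - 13*l^3 + 48*l^2 - 36*l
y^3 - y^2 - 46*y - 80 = (y - 8)*(y + 2)*(y + 5)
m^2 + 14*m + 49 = (m + 7)^2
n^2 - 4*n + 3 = (n - 3)*(n - 1)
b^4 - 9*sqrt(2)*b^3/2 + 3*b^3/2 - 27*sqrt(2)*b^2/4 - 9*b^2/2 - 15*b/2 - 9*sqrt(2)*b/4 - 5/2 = (b + 1/2)*(b + 1)*(b - 5*sqrt(2))*(b + sqrt(2)/2)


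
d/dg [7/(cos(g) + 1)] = 7*sin(g)/(cos(g) + 1)^2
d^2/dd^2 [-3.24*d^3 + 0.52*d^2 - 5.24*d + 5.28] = 1.04 - 19.44*d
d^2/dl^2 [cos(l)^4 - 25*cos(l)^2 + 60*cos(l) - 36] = -16*sin(l)^4 - 80*sin(l)^2 - 60*cos(l) + 46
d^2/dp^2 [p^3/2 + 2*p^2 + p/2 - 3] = 3*p + 4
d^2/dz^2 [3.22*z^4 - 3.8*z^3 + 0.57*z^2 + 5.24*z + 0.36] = 38.64*z^2 - 22.8*z + 1.14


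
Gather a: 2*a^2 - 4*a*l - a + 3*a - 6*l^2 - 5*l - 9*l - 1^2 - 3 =2*a^2 + a*(2 - 4*l) - 6*l^2 - 14*l - 4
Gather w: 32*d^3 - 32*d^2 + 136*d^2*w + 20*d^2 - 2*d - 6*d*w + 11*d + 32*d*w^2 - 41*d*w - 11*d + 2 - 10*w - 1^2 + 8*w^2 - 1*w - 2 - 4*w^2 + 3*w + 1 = 32*d^3 - 12*d^2 - 2*d + w^2*(32*d + 4) + w*(136*d^2 - 47*d - 8)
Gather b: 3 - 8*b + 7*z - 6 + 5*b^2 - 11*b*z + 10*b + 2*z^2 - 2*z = 5*b^2 + b*(2 - 11*z) + 2*z^2 + 5*z - 3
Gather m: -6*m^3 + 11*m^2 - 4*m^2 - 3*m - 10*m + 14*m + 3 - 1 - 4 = -6*m^3 + 7*m^2 + m - 2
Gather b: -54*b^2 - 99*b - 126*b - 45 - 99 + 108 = -54*b^2 - 225*b - 36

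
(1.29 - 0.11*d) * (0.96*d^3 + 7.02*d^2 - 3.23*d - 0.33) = -0.1056*d^4 + 0.4662*d^3 + 9.4111*d^2 - 4.1304*d - 0.4257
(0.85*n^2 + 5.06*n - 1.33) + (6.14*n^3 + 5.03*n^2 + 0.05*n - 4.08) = 6.14*n^3 + 5.88*n^2 + 5.11*n - 5.41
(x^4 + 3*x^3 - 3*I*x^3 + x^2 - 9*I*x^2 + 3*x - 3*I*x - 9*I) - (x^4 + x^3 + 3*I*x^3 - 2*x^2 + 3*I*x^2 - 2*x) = 2*x^3 - 6*I*x^3 + 3*x^2 - 12*I*x^2 + 5*x - 3*I*x - 9*I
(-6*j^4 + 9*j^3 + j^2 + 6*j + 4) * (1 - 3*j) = 18*j^5 - 33*j^4 + 6*j^3 - 17*j^2 - 6*j + 4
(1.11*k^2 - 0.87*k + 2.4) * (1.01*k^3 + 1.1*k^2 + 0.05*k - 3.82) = 1.1211*k^5 + 0.3423*k^4 + 1.5225*k^3 - 1.6437*k^2 + 3.4434*k - 9.168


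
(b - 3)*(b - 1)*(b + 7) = b^3 + 3*b^2 - 25*b + 21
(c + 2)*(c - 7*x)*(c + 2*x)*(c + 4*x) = c^4 - c^3*x + 2*c^3 - 34*c^2*x^2 - 2*c^2*x - 56*c*x^3 - 68*c*x^2 - 112*x^3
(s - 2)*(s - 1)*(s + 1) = s^3 - 2*s^2 - s + 2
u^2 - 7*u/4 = u*(u - 7/4)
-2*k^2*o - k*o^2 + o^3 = o*(-2*k + o)*(k + o)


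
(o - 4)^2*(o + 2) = o^3 - 6*o^2 + 32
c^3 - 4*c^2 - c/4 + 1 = (c - 4)*(c - 1/2)*(c + 1/2)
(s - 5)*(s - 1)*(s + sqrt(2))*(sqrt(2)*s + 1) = sqrt(2)*s^4 - 6*sqrt(2)*s^3 + 3*s^3 - 18*s^2 + 6*sqrt(2)*s^2 - 6*sqrt(2)*s + 15*s + 5*sqrt(2)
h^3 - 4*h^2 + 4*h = h*(h - 2)^2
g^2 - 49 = (g - 7)*(g + 7)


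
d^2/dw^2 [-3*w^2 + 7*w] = -6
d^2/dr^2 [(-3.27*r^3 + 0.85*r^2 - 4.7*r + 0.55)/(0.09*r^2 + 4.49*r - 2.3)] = (2.77555756156289e-17*r^5 - 133.963944*r^3 + 203.69817*r^2 - 108.29367*r - 65.67699)/(0.000729*r^6 + 0.109107*r^5 + 5.387337*r^4 + 84.942269*r^3 - 137.67639*r^2 + 71.2563*r - 12.167)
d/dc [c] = 1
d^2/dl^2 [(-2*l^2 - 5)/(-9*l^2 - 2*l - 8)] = 2*(-36*l^3 + 783*l^2 + 270*l - 212)/(729*l^6 + 486*l^5 + 2052*l^4 + 872*l^3 + 1824*l^2 + 384*l + 512)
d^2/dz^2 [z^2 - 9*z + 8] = 2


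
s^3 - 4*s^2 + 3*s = s*(s - 3)*(s - 1)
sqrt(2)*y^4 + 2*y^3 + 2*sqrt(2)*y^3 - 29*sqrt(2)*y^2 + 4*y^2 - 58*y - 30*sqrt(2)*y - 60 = (y - 5)*(y + 6)*(y + sqrt(2))*(sqrt(2)*y + sqrt(2))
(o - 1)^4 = o^4 - 4*o^3 + 6*o^2 - 4*o + 1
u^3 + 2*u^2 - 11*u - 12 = (u - 3)*(u + 1)*(u + 4)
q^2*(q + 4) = q^3 + 4*q^2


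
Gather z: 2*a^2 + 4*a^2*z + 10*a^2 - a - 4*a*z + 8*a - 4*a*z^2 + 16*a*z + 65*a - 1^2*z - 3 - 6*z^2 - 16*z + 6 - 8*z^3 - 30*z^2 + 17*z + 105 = 12*a^2 + 72*a - 8*z^3 + z^2*(-4*a - 36) + z*(4*a^2 + 12*a) + 108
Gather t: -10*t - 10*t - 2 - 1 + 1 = -20*t - 2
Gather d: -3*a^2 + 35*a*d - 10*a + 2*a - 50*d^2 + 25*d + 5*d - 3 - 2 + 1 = -3*a^2 - 8*a - 50*d^2 + d*(35*a + 30) - 4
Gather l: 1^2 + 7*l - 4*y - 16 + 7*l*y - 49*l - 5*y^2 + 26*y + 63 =l*(7*y - 42) - 5*y^2 + 22*y + 48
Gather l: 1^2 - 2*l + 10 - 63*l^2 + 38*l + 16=-63*l^2 + 36*l + 27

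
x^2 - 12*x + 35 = (x - 7)*(x - 5)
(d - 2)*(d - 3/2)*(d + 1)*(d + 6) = d^4 + 7*d^3/2 - 31*d^2/2 + 18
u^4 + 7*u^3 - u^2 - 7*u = u*(u - 1)*(u + 1)*(u + 7)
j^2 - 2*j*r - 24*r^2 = (j - 6*r)*(j + 4*r)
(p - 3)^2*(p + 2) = p^3 - 4*p^2 - 3*p + 18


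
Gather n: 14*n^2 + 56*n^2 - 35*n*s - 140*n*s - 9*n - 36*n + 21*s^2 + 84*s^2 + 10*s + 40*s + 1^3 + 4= 70*n^2 + n*(-175*s - 45) + 105*s^2 + 50*s + 5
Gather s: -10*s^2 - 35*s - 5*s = -10*s^2 - 40*s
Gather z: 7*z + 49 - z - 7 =6*z + 42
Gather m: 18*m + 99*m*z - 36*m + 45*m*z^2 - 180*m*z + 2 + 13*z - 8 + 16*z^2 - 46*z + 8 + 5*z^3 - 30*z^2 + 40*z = m*(45*z^2 - 81*z - 18) + 5*z^3 - 14*z^2 + 7*z + 2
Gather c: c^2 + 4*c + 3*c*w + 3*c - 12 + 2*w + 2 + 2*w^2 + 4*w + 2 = c^2 + c*(3*w + 7) + 2*w^2 + 6*w - 8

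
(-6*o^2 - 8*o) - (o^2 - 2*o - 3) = -7*o^2 - 6*o + 3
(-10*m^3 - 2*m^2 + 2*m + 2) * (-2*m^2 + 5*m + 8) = 20*m^5 - 46*m^4 - 94*m^3 - 10*m^2 + 26*m + 16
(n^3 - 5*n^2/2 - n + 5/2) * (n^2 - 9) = n^5 - 5*n^4/2 - 10*n^3 + 25*n^2 + 9*n - 45/2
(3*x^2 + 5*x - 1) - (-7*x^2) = 10*x^2 + 5*x - 1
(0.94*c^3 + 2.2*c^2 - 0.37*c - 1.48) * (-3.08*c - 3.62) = -2.8952*c^4 - 10.1788*c^3 - 6.8244*c^2 + 5.8978*c + 5.3576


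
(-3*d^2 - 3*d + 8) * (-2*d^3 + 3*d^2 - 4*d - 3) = 6*d^5 - 3*d^4 - 13*d^3 + 45*d^2 - 23*d - 24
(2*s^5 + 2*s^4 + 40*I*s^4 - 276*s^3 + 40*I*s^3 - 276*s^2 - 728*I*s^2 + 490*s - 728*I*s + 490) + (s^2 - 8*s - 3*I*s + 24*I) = 2*s^5 + 2*s^4 + 40*I*s^4 - 276*s^3 + 40*I*s^3 - 275*s^2 - 728*I*s^2 + 482*s - 731*I*s + 490 + 24*I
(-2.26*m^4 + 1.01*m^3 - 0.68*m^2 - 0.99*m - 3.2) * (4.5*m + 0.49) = -10.17*m^5 + 3.4376*m^4 - 2.5651*m^3 - 4.7882*m^2 - 14.8851*m - 1.568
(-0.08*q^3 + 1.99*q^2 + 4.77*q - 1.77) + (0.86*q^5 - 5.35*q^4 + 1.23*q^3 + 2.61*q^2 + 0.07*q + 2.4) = 0.86*q^5 - 5.35*q^4 + 1.15*q^3 + 4.6*q^2 + 4.84*q + 0.63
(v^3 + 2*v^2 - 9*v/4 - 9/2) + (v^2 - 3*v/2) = v^3 + 3*v^2 - 15*v/4 - 9/2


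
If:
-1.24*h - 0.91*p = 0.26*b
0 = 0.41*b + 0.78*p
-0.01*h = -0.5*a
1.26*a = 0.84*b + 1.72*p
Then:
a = 0.00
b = 0.00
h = 0.00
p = 0.00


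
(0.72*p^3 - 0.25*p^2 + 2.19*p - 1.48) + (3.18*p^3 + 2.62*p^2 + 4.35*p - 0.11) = 3.9*p^3 + 2.37*p^2 + 6.54*p - 1.59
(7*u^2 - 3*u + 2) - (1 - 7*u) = 7*u^2 + 4*u + 1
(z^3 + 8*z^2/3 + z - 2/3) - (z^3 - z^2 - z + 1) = 11*z^2/3 + 2*z - 5/3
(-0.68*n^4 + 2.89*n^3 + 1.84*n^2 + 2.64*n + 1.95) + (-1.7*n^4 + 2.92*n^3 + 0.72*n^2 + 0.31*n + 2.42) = -2.38*n^4 + 5.81*n^3 + 2.56*n^2 + 2.95*n + 4.37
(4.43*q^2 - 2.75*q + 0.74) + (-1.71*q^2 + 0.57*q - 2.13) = 2.72*q^2 - 2.18*q - 1.39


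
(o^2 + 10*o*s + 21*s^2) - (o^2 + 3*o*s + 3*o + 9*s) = 7*o*s - 3*o + 21*s^2 - 9*s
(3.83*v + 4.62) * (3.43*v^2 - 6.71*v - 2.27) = 13.1369*v^3 - 9.8527*v^2 - 39.6943*v - 10.4874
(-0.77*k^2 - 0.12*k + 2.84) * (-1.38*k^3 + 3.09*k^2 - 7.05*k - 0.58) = 1.0626*k^5 - 2.2137*k^4 + 1.1385*k^3 + 10.0682*k^2 - 19.9524*k - 1.6472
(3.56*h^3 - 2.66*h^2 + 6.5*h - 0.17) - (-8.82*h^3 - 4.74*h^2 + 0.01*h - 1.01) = 12.38*h^3 + 2.08*h^2 + 6.49*h + 0.84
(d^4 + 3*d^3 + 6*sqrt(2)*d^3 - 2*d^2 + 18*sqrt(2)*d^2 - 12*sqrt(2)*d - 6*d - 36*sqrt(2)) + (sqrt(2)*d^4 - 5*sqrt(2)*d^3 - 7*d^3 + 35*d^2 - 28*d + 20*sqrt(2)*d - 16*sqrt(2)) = d^4 + sqrt(2)*d^4 - 4*d^3 + sqrt(2)*d^3 + 18*sqrt(2)*d^2 + 33*d^2 - 34*d + 8*sqrt(2)*d - 52*sqrt(2)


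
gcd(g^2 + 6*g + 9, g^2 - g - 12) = g + 3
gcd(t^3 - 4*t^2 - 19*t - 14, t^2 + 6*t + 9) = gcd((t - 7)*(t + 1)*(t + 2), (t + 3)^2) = 1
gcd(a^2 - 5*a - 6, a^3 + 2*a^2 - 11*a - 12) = a + 1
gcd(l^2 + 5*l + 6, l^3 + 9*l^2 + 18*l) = l + 3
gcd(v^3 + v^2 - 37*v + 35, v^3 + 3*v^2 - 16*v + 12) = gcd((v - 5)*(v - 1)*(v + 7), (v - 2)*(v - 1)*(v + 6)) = v - 1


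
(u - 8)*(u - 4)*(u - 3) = u^3 - 15*u^2 + 68*u - 96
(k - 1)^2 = k^2 - 2*k + 1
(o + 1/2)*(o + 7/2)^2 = o^3 + 15*o^2/2 + 63*o/4 + 49/8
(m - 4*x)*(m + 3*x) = m^2 - m*x - 12*x^2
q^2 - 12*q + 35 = (q - 7)*(q - 5)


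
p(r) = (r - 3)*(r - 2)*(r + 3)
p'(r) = (r - 3)*(r - 2) + (r - 3)*(r + 3) + (r - 2)*(r + 3)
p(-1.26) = 24.16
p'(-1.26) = 0.80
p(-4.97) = -109.44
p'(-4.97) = 84.98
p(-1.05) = 24.09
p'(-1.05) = -1.49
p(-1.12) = 24.17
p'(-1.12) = -0.76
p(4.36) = 23.62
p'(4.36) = 30.59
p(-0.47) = 21.68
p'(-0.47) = -6.46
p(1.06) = 7.40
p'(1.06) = -9.87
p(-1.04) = 24.07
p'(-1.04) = -1.60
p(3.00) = 0.00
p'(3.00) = 6.00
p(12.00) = 1350.00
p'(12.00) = 375.00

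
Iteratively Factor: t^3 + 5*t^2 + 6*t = (t)*(t^2 + 5*t + 6) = t*(t + 3)*(t + 2)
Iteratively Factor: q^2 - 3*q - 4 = (q - 4)*(q + 1)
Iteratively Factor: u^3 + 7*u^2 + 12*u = (u + 3)*(u^2 + 4*u) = u*(u + 3)*(u + 4)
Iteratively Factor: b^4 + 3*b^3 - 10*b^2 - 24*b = (b - 3)*(b^3 + 6*b^2 + 8*b) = (b - 3)*(b + 2)*(b^2 + 4*b) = (b - 3)*(b + 2)*(b + 4)*(b)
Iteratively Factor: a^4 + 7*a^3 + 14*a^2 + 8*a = (a + 2)*(a^3 + 5*a^2 + 4*a) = a*(a + 2)*(a^2 + 5*a + 4) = a*(a + 2)*(a + 4)*(a + 1)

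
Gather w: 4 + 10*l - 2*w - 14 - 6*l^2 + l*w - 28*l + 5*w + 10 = -6*l^2 - 18*l + w*(l + 3)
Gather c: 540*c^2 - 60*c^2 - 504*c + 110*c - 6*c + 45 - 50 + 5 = 480*c^2 - 400*c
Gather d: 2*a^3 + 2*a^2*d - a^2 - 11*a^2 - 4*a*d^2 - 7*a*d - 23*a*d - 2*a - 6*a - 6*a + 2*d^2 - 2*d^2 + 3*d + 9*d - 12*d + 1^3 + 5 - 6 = 2*a^3 - 12*a^2 - 4*a*d^2 - 14*a + d*(2*a^2 - 30*a)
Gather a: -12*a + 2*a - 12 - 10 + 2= -10*a - 20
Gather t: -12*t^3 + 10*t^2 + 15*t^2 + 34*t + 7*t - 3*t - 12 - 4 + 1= -12*t^3 + 25*t^2 + 38*t - 15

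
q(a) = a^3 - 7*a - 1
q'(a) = 3*a^2 - 7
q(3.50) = 17.38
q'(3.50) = 29.75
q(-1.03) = 5.12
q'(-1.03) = -3.82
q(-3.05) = -8.02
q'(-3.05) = 20.91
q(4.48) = 57.56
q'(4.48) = 53.21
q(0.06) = -1.42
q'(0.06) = -6.99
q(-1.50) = 6.12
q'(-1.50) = -0.25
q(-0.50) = 2.38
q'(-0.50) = -6.25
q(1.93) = -7.32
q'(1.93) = 4.17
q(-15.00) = -3271.00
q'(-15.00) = 668.00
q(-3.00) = -7.00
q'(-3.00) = 20.00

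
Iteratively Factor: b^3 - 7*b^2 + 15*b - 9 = (b - 3)*(b^2 - 4*b + 3) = (b - 3)*(b - 1)*(b - 3)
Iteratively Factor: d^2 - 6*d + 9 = (d - 3)*(d - 3)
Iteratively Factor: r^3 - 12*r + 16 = (r + 4)*(r^2 - 4*r + 4) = (r - 2)*(r + 4)*(r - 2)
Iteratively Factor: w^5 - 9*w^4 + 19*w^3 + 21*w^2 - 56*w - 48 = (w + 1)*(w^4 - 10*w^3 + 29*w^2 - 8*w - 48) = (w + 1)^2*(w^3 - 11*w^2 + 40*w - 48) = (w - 4)*(w + 1)^2*(w^2 - 7*w + 12) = (w - 4)*(w - 3)*(w + 1)^2*(w - 4)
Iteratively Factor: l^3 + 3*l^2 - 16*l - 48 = (l - 4)*(l^2 + 7*l + 12) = (l - 4)*(l + 3)*(l + 4)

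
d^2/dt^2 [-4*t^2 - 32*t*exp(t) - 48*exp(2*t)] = -32*t*exp(t) - 192*exp(2*t) - 64*exp(t) - 8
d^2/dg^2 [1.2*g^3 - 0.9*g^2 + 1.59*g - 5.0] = 7.2*g - 1.8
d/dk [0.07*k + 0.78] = 0.0700000000000000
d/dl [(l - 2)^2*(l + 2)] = (l - 2)*(3*l + 2)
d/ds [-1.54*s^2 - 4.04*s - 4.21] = -3.08*s - 4.04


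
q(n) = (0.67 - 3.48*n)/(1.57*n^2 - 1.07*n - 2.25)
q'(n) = (0.67 - 3.48*n)*(1.07 - 3.14*n)/(1.57*n^2 - 1.07*n - 2.25)^2 - 3.48/(1.57*n^2 - 1.07*n - 2.25) = (5.4636*n^2 - 2.1038*n + 8.5469)/(2.4649*n^4 - 3.3598*n^3 - 5.9201*n^2 + 4.815*n + 5.0625)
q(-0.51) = -1.89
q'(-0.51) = 6.57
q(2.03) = -3.12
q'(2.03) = 6.39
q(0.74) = 0.87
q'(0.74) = 2.10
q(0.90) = 1.27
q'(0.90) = 2.94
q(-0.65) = -3.29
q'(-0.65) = 15.39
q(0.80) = 1.01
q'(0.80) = 2.35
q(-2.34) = 1.00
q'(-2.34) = 0.55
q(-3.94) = 0.55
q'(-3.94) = 0.15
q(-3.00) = 0.74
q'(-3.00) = 0.28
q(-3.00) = 0.74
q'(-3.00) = 0.28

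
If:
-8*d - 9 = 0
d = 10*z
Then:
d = -9/8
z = -9/80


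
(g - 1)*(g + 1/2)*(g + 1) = g^3 + g^2/2 - g - 1/2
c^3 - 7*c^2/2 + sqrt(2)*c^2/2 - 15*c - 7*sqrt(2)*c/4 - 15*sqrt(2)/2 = (c - 6)*(c + 5/2)*(c + sqrt(2)/2)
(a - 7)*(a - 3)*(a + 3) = a^3 - 7*a^2 - 9*a + 63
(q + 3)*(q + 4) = q^2 + 7*q + 12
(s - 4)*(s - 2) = s^2 - 6*s + 8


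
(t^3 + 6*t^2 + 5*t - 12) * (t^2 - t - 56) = t^5 + 5*t^4 - 57*t^3 - 353*t^2 - 268*t + 672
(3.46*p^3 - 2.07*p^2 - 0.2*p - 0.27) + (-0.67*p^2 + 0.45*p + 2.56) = 3.46*p^3 - 2.74*p^2 + 0.25*p + 2.29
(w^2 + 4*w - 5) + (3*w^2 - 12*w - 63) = 4*w^2 - 8*w - 68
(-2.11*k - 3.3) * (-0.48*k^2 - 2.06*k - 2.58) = 1.0128*k^3 + 5.9306*k^2 + 12.2418*k + 8.514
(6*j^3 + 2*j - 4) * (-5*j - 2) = -30*j^4 - 12*j^3 - 10*j^2 + 16*j + 8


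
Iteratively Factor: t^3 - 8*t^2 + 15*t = (t)*(t^2 - 8*t + 15) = t*(t - 3)*(t - 5)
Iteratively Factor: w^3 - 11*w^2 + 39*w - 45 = (w - 3)*(w^2 - 8*w + 15) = (w - 3)^2*(w - 5)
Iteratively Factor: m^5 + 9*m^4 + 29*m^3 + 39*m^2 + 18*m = (m)*(m^4 + 9*m^3 + 29*m^2 + 39*m + 18) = m*(m + 3)*(m^3 + 6*m^2 + 11*m + 6) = m*(m + 3)^2*(m^2 + 3*m + 2) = m*(m + 1)*(m + 3)^2*(m + 2)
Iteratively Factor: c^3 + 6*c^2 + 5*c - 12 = (c + 4)*(c^2 + 2*c - 3) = (c + 3)*(c + 4)*(c - 1)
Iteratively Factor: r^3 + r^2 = (r + 1)*(r^2) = r*(r + 1)*(r)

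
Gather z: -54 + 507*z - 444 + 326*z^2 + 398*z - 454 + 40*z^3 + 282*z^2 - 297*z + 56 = 40*z^3 + 608*z^2 + 608*z - 896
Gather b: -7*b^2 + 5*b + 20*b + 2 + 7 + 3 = -7*b^2 + 25*b + 12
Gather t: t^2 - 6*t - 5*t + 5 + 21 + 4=t^2 - 11*t + 30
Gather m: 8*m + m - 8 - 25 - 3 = 9*m - 36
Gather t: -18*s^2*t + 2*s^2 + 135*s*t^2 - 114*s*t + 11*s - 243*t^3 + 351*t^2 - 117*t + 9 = 2*s^2 + 11*s - 243*t^3 + t^2*(135*s + 351) + t*(-18*s^2 - 114*s - 117) + 9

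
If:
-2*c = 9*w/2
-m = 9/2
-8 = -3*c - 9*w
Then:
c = -8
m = -9/2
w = 32/9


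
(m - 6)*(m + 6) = m^2 - 36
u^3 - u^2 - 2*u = u*(u - 2)*(u + 1)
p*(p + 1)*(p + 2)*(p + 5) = p^4 + 8*p^3 + 17*p^2 + 10*p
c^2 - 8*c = c*(c - 8)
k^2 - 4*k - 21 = (k - 7)*(k + 3)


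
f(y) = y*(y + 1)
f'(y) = 2*y + 1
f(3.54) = 16.07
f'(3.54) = 8.08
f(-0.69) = -0.21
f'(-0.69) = -0.38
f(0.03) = 0.03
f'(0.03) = 1.06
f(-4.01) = 12.07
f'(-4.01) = -7.02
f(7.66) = 66.34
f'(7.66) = 16.32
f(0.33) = 0.44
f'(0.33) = 1.66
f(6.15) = 43.97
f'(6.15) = 13.30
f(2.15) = 6.77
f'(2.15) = 5.30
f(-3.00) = 6.00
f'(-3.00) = -5.00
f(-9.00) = 72.00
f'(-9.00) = -17.00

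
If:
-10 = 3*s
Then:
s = -10/3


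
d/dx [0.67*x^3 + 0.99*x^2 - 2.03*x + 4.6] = 2.01*x^2 + 1.98*x - 2.03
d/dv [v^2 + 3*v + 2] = 2*v + 3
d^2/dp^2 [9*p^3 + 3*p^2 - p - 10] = 54*p + 6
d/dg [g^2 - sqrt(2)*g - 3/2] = 2*g - sqrt(2)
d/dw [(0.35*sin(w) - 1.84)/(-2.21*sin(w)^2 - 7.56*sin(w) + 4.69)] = (0.7735*sin(w)^2 - 8.1328*sin(w) - 12.2689)*cos(w)/(4.8841*sin(w)^4 + 33.4152*sin(w)^3 + 36.4238*sin(w)^2 - 70.9128*sin(w) + 21.9961)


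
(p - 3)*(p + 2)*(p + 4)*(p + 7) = p^4 + 10*p^3 + 11*p^2 - 94*p - 168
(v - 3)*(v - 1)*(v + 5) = v^3 + v^2 - 17*v + 15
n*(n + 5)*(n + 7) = n^3 + 12*n^2 + 35*n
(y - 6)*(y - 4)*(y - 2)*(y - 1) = y^4 - 13*y^3 + 56*y^2 - 92*y + 48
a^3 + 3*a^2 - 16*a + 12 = (a - 2)*(a - 1)*(a + 6)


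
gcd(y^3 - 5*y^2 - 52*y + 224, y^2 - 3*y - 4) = y - 4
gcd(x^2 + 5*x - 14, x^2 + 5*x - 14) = x^2 + 5*x - 14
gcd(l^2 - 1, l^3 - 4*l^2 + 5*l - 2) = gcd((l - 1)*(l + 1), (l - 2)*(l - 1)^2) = l - 1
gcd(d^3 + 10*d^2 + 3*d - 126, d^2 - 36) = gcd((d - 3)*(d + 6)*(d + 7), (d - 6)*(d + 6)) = d + 6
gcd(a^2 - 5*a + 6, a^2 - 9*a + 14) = a - 2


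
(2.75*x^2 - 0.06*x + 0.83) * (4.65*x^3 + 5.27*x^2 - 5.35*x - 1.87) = 12.7875*x^5 + 14.2135*x^4 - 11.1692*x^3 - 0.447400000000001*x^2 - 4.3283*x - 1.5521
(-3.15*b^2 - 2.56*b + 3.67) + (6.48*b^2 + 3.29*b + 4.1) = 3.33*b^2 + 0.73*b + 7.77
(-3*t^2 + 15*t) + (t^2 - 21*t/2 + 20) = -2*t^2 + 9*t/2 + 20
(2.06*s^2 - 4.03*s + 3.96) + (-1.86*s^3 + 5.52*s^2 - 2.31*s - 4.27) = -1.86*s^3 + 7.58*s^2 - 6.34*s - 0.31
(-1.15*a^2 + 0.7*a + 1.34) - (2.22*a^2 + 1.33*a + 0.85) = -3.37*a^2 - 0.63*a + 0.49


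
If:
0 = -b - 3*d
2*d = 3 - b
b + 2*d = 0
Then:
No Solution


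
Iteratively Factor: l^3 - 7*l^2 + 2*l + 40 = (l - 4)*(l^2 - 3*l - 10) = (l - 4)*(l + 2)*(l - 5)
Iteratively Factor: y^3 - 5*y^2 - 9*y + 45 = (y + 3)*(y^2 - 8*y + 15) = (y - 5)*(y + 3)*(y - 3)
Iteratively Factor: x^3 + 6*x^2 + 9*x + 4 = (x + 4)*(x^2 + 2*x + 1) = (x + 1)*(x + 4)*(x + 1)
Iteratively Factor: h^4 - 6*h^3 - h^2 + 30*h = (h - 5)*(h^3 - h^2 - 6*h) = (h - 5)*(h + 2)*(h^2 - 3*h) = h*(h - 5)*(h + 2)*(h - 3)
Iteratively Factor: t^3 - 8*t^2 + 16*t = (t)*(t^2 - 8*t + 16) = t*(t - 4)*(t - 4)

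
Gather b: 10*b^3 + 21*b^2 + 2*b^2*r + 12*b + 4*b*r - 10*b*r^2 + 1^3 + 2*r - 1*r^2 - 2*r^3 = 10*b^3 + b^2*(2*r + 21) + b*(-10*r^2 + 4*r + 12) - 2*r^3 - r^2 + 2*r + 1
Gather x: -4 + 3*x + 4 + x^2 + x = x^2 + 4*x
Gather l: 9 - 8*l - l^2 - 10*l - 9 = -l^2 - 18*l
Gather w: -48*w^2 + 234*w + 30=-48*w^2 + 234*w + 30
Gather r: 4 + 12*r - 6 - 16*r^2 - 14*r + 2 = -16*r^2 - 2*r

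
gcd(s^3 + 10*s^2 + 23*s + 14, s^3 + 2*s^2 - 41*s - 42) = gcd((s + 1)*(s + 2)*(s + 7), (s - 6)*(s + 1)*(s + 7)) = s^2 + 8*s + 7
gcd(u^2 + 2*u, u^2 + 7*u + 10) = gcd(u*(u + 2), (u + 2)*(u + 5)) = u + 2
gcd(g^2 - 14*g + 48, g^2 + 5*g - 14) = 1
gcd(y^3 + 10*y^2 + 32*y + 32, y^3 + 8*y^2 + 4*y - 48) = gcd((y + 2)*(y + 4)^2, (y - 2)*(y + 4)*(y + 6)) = y + 4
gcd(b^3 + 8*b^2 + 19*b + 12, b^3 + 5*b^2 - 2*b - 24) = b^2 + 7*b + 12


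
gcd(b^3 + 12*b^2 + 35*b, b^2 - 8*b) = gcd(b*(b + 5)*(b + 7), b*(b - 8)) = b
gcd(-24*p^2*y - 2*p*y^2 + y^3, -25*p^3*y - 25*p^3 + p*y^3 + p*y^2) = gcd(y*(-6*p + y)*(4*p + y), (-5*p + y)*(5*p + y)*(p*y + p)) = 1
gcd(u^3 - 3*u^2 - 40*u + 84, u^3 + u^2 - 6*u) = u - 2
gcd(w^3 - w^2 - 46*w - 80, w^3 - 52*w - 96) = w^2 - 6*w - 16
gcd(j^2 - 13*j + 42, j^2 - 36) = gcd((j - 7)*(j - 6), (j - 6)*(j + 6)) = j - 6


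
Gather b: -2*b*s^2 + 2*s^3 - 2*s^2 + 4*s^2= -2*b*s^2 + 2*s^3 + 2*s^2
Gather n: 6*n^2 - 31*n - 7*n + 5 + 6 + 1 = 6*n^2 - 38*n + 12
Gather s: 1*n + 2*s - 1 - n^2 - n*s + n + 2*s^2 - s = -n^2 + 2*n + 2*s^2 + s*(1 - n) - 1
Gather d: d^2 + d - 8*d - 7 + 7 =d^2 - 7*d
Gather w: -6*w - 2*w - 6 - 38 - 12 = -8*w - 56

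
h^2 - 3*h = h*(h - 3)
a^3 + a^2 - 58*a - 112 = (a - 8)*(a + 2)*(a + 7)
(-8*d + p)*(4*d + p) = -32*d^2 - 4*d*p + p^2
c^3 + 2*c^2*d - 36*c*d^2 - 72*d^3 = (c - 6*d)*(c + 2*d)*(c + 6*d)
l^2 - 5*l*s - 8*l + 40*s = (l - 8)*(l - 5*s)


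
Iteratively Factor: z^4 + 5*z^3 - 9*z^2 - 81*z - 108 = (z + 3)*(z^3 + 2*z^2 - 15*z - 36) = (z + 3)^2*(z^2 - z - 12) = (z - 4)*(z + 3)^2*(z + 3)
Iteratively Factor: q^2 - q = (q - 1)*(q)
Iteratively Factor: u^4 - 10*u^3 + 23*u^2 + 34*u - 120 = (u - 5)*(u^3 - 5*u^2 - 2*u + 24) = (u - 5)*(u - 3)*(u^2 - 2*u - 8) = (u - 5)*(u - 4)*(u - 3)*(u + 2)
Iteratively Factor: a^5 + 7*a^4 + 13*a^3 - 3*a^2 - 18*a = (a + 3)*(a^4 + 4*a^3 + a^2 - 6*a) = (a + 2)*(a + 3)*(a^3 + 2*a^2 - 3*a) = (a - 1)*(a + 2)*(a + 3)*(a^2 + 3*a) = (a - 1)*(a + 2)*(a + 3)^2*(a)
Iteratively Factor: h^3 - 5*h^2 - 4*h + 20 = (h - 2)*(h^2 - 3*h - 10) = (h - 5)*(h - 2)*(h + 2)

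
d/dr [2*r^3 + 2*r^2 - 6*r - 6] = 6*r^2 + 4*r - 6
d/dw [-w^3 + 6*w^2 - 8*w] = -3*w^2 + 12*w - 8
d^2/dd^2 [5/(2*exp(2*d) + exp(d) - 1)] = 5*(2*(4*exp(d) + 1)^2*exp(d) - (8*exp(d) + 1)*(2*exp(2*d) + exp(d) - 1))*exp(d)/(2*exp(2*d) + exp(d) - 1)^3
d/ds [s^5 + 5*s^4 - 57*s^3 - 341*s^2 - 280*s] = 5*s^4 + 20*s^3 - 171*s^2 - 682*s - 280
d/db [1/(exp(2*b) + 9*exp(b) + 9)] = (-2*exp(b) - 9)*exp(b)/(exp(2*b) + 9*exp(b) + 9)^2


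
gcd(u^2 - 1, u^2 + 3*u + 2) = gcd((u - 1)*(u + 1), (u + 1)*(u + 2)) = u + 1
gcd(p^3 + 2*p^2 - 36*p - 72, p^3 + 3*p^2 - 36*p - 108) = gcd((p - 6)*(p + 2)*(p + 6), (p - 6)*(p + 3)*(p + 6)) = p^2 - 36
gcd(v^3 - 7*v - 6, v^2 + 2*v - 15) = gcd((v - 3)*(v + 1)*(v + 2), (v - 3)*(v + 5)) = v - 3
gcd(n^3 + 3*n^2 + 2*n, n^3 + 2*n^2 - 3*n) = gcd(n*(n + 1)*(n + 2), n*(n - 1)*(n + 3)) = n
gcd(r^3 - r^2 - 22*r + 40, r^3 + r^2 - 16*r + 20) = r^2 + 3*r - 10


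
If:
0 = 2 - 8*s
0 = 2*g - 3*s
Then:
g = 3/8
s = 1/4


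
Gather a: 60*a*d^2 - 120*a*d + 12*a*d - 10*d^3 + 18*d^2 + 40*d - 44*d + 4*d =a*(60*d^2 - 108*d) - 10*d^3 + 18*d^2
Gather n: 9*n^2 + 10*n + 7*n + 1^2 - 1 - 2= 9*n^2 + 17*n - 2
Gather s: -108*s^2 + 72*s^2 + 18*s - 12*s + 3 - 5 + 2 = -36*s^2 + 6*s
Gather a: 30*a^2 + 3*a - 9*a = 30*a^2 - 6*a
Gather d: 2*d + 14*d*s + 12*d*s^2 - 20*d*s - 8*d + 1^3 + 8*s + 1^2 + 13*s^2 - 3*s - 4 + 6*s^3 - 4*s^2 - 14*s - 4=d*(12*s^2 - 6*s - 6) + 6*s^3 + 9*s^2 - 9*s - 6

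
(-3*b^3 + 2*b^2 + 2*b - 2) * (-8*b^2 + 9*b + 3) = 24*b^5 - 43*b^4 - 7*b^3 + 40*b^2 - 12*b - 6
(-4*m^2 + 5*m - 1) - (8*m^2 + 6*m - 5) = -12*m^2 - m + 4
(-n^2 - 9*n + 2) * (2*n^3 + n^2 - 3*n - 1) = -2*n^5 - 19*n^4 - 2*n^3 + 30*n^2 + 3*n - 2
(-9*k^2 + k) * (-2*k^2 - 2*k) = 18*k^4 + 16*k^3 - 2*k^2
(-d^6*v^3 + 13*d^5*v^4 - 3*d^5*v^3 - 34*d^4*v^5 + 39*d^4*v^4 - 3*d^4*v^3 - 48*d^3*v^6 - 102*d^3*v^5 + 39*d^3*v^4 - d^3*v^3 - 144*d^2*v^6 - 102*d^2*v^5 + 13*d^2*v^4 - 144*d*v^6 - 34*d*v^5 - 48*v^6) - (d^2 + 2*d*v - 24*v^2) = -d^6*v^3 + 13*d^5*v^4 - 3*d^5*v^3 - 34*d^4*v^5 + 39*d^4*v^4 - 3*d^4*v^3 - 48*d^3*v^6 - 102*d^3*v^5 + 39*d^3*v^4 - d^3*v^3 - 144*d^2*v^6 - 102*d^2*v^5 + 13*d^2*v^4 - d^2 - 144*d*v^6 - 34*d*v^5 - 2*d*v - 48*v^6 + 24*v^2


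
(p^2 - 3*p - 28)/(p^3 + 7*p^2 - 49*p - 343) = (p + 4)/(p^2 + 14*p + 49)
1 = 1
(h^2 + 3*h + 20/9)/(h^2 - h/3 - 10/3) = (h + 4/3)/(h - 2)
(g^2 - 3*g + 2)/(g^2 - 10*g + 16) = (g - 1)/(g - 8)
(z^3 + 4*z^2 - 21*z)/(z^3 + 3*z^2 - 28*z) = (z - 3)/(z - 4)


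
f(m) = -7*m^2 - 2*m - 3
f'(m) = -14*m - 2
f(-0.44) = -3.48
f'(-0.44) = 4.16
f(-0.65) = -4.66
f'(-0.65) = 7.10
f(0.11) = -3.30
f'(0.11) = -3.54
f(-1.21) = -10.83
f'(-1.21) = 14.94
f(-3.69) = -90.93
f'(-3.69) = 49.66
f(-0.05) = -2.92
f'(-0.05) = -1.30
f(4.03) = -124.75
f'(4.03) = -58.42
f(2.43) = -49.19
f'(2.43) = -36.02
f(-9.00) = -552.00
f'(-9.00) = 124.00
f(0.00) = -3.00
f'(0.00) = -2.00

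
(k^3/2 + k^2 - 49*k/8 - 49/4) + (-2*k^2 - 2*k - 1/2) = k^3/2 - k^2 - 65*k/8 - 51/4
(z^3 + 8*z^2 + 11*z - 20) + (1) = z^3 + 8*z^2 + 11*z - 19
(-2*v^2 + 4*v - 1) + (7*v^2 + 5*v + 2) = 5*v^2 + 9*v + 1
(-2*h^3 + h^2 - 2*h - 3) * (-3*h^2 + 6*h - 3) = 6*h^5 - 15*h^4 + 18*h^3 - 6*h^2 - 12*h + 9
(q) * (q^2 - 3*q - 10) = q^3 - 3*q^2 - 10*q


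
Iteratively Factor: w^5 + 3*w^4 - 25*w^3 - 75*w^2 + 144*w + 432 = (w + 4)*(w^4 - w^3 - 21*w^2 + 9*w + 108) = (w + 3)*(w + 4)*(w^3 - 4*w^2 - 9*w + 36) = (w - 4)*(w + 3)*(w + 4)*(w^2 - 9) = (w - 4)*(w - 3)*(w + 3)*(w + 4)*(w + 3)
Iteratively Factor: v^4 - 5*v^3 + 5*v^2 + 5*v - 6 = (v + 1)*(v^3 - 6*v^2 + 11*v - 6) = (v - 3)*(v + 1)*(v^2 - 3*v + 2) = (v - 3)*(v - 1)*(v + 1)*(v - 2)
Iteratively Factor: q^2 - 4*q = (q - 4)*(q)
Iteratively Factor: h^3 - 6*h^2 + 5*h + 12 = (h - 3)*(h^2 - 3*h - 4) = (h - 3)*(h + 1)*(h - 4)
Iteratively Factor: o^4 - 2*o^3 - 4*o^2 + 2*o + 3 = (o - 1)*(o^3 - o^2 - 5*o - 3) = (o - 3)*(o - 1)*(o^2 + 2*o + 1) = (o - 3)*(o - 1)*(o + 1)*(o + 1)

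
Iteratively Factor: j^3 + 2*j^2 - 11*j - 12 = (j - 3)*(j^2 + 5*j + 4) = (j - 3)*(j + 4)*(j + 1)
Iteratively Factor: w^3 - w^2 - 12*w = (w + 3)*(w^2 - 4*w) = (w - 4)*(w + 3)*(w)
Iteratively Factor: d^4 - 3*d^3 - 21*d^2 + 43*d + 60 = (d - 5)*(d^3 + 2*d^2 - 11*d - 12) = (d - 5)*(d + 1)*(d^2 + d - 12) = (d - 5)*(d + 1)*(d + 4)*(d - 3)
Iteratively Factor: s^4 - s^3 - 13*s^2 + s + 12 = (s + 3)*(s^3 - 4*s^2 - s + 4) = (s - 1)*(s + 3)*(s^2 - 3*s - 4) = (s - 1)*(s + 1)*(s + 3)*(s - 4)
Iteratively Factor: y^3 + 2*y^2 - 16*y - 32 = (y + 4)*(y^2 - 2*y - 8) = (y - 4)*(y + 4)*(y + 2)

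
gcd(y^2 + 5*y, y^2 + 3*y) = y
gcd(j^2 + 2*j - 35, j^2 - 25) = j - 5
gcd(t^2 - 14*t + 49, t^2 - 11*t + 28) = t - 7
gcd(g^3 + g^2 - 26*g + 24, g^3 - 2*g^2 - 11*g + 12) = g^2 - 5*g + 4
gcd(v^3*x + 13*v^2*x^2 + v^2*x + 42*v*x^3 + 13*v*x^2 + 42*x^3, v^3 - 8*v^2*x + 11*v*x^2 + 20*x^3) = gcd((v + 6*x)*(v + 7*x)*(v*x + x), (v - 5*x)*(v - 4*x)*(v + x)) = 1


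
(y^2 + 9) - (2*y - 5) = y^2 - 2*y + 14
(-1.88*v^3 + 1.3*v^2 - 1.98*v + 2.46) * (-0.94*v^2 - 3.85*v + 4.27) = 1.7672*v^5 + 6.016*v^4 - 11.1714*v^3 + 10.8616*v^2 - 17.9256*v + 10.5042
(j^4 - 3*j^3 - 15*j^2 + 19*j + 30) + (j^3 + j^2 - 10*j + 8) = j^4 - 2*j^3 - 14*j^2 + 9*j + 38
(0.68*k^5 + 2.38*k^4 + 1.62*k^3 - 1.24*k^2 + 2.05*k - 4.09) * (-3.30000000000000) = -2.244*k^5 - 7.854*k^4 - 5.346*k^3 + 4.092*k^2 - 6.765*k + 13.497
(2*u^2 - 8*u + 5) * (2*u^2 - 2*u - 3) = 4*u^4 - 20*u^3 + 20*u^2 + 14*u - 15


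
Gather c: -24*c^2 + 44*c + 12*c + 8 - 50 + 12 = -24*c^2 + 56*c - 30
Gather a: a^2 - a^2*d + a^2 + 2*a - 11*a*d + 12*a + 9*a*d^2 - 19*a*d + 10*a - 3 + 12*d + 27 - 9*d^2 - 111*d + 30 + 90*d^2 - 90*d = a^2*(2 - d) + a*(9*d^2 - 30*d + 24) + 81*d^2 - 189*d + 54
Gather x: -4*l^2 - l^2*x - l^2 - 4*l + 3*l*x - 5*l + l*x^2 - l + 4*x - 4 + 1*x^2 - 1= -5*l^2 - 10*l + x^2*(l + 1) + x*(-l^2 + 3*l + 4) - 5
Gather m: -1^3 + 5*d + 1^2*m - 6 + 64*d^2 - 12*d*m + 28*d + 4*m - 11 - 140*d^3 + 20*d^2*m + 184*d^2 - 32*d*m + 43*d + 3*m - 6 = -140*d^3 + 248*d^2 + 76*d + m*(20*d^2 - 44*d + 8) - 24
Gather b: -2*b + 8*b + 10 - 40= 6*b - 30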